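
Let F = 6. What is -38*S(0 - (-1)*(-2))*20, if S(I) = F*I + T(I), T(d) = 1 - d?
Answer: 6840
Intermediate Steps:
S(I) = 1 + 5*I (S(I) = 6*I + (1 - I) = 1 + 5*I)
-38*S(0 - (-1)*(-2))*20 = -38*(1 + 5*(0 - (-1)*(-2)))*20 = -38*(1 + 5*(0 - 1*2))*20 = -38*(1 + 5*(0 - 2))*20 = -38*(1 + 5*(-2))*20 = -38*(1 - 10)*20 = -38*(-9)*20 = 342*20 = 6840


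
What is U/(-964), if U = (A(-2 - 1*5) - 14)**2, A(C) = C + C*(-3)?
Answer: 0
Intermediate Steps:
A(C) = -2*C (A(C) = C - 3*C = -2*C)
U = 0 (U = (-2*(-2 - 1*5) - 14)**2 = (-2*(-2 - 5) - 14)**2 = (-2*(-7) - 14)**2 = (14 - 14)**2 = 0**2 = 0)
U/(-964) = 0/(-964) = 0*(-1/964) = 0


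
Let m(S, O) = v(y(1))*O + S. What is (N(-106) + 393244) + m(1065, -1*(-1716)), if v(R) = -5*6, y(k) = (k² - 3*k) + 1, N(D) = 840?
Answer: 343669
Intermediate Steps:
y(k) = 1 + k² - 3*k
v(R) = -30
m(S, O) = S - 30*O (m(S, O) = -30*O + S = S - 30*O)
(N(-106) + 393244) + m(1065, -1*(-1716)) = (840 + 393244) + (1065 - (-30)*(-1716)) = 394084 + (1065 - 30*1716) = 394084 + (1065 - 51480) = 394084 - 50415 = 343669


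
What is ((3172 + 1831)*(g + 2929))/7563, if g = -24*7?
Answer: 13813283/7563 ≈ 1826.4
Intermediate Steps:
g = -168
((3172 + 1831)*(g + 2929))/7563 = ((3172 + 1831)*(-168 + 2929))/7563 = (5003*2761)*(1/7563) = 13813283*(1/7563) = 13813283/7563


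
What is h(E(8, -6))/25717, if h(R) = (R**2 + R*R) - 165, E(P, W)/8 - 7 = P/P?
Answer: 8027/25717 ≈ 0.31213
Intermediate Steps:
E(P, W) = 64 (E(P, W) = 56 + 8*(P/P) = 56 + 8*1 = 56 + 8 = 64)
h(R) = -165 + 2*R**2 (h(R) = (R**2 + R**2) - 165 = 2*R**2 - 165 = -165 + 2*R**2)
h(E(8, -6))/25717 = (-165 + 2*64**2)/25717 = (-165 + 2*4096)*(1/25717) = (-165 + 8192)*(1/25717) = 8027*(1/25717) = 8027/25717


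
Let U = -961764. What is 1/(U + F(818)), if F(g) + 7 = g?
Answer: -1/960953 ≈ -1.0406e-6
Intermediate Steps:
F(g) = -7 + g
1/(U + F(818)) = 1/(-961764 + (-7 + 818)) = 1/(-961764 + 811) = 1/(-960953) = -1/960953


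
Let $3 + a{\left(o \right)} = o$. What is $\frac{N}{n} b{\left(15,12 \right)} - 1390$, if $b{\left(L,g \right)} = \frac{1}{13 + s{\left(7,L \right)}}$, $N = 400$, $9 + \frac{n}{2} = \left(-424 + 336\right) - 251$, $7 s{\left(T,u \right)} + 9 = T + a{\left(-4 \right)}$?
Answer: $- \frac{4958305}{3567} \approx -1390.0$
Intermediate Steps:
$a{\left(o \right)} = -3 + o$
$s{\left(T,u \right)} = - \frac{16}{7} + \frac{T}{7}$ ($s{\left(T,u \right)} = - \frac{9}{7} + \frac{T - 7}{7} = - \frac{9}{7} + \frac{-7 + T}{7} = - \frac{9}{7} + \left(-1 + \frac{T}{7}\right) = - \frac{16}{7} + \frac{T}{7}$)
$n = -696$ ($n = -18 + 2 \left(\left(-424 + 336\right) - 251\right) = -18 + 2 \left(-88 - 251\right) = -18 + 2 \left(-339\right) = -18 - 678 = -696$)
$b{\left(L,g \right)} = \frac{7}{82}$ ($b{\left(L,g \right)} = \frac{1}{13 + \left(- \frac{16}{7} + \frac{1}{7} \cdot 7\right)} = \frac{1}{13 + \left(- \frac{16}{7} + 1\right)} = \frac{1}{13 - \frac{9}{7}} = \frac{1}{\frac{82}{7}} = \frac{7}{82}$)
$\frac{N}{n} b{\left(15,12 \right)} - 1390 = \frac{400}{-696} \cdot \frac{7}{82} - 1390 = 400 \left(- \frac{1}{696}\right) \frac{7}{82} - 1390 = \left(- \frac{50}{87}\right) \frac{7}{82} - 1390 = - \frac{175}{3567} - 1390 = - \frac{4958305}{3567}$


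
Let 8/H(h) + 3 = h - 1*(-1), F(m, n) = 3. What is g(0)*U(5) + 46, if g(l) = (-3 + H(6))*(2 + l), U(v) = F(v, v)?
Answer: 40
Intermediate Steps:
U(v) = 3
H(h) = 8/(-2 + h) (H(h) = 8/(-3 + (h - 1*(-1))) = 8/(-3 + (h + 1)) = 8/(-3 + (1 + h)) = 8/(-2 + h))
g(l) = -2 - l (g(l) = (-3 + 8/(-2 + 6))*(2 + l) = (-3 + 8/4)*(2 + l) = (-3 + 8*(1/4))*(2 + l) = (-3 + 2)*(2 + l) = -(2 + l) = -2 - l)
g(0)*U(5) + 46 = (-2 - 1*0)*3 + 46 = (-2 + 0)*3 + 46 = -2*3 + 46 = -6 + 46 = 40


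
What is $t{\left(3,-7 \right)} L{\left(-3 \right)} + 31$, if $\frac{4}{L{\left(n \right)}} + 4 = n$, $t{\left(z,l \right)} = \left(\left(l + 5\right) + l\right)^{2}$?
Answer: $- \frac{107}{7} \approx -15.286$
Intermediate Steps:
$t{\left(z,l \right)} = \left(5 + 2 l\right)^{2}$ ($t{\left(z,l \right)} = \left(\left(5 + l\right) + l\right)^{2} = \left(5 + 2 l\right)^{2}$)
$L{\left(n \right)} = \frac{4}{-4 + n}$
$t{\left(3,-7 \right)} L{\left(-3 \right)} + 31 = \left(5 + 2 \left(-7\right)\right)^{2} \frac{4}{-4 - 3} + 31 = \left(5 - 14\right)^{2} \frac{4}{-7} + 31 = \left(-9\right)^{2} \cdot 4 \left(- \frac{1}{7}\right) + 31 = 81 \left(- \frac{4}{7}\right) + 31 = - \frac{324}{7} + 31 = - \frac{107}{7}$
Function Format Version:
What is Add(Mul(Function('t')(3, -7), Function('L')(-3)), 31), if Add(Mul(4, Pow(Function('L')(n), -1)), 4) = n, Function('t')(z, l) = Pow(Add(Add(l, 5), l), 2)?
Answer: Rational(-107, 7) ≈ -15.286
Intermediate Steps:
Function('t')(z, l) = Pow(Add(5, Mul(2, l)), 2) (Function('t')(z, l) = Pow(Add(Add(5, l), l), 2) = Pow(Add(5, Mul(2, l)), 2))
Function('L')(n) = Mul(4, Pow(Add(-4, n), -1))
Add(Mul(Function('t')(3, -7), Function('L')(-3)), 31) = Add(Mul(Pow(Add(5, Mul(2, -7)), 2), Mul(4, Pow(Add(-4, -3), -1))), 31) = Add(Mul(Pow(Add(5, -14), 2), Mul(4, Pow(-7, -1))), 31) = Add(Mul(Pow(-9, 2), Mul(4, Rational(-1, 7))), 31) = Add(Mul(81, Rational(-4, 7)), 31) = Add(Rational(-324, 7), 31) = Rational(-107, 7)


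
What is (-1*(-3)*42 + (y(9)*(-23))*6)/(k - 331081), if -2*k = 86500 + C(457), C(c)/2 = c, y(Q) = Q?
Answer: 279/93697 ≈ 0.0029777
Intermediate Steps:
C(c) = 2*c
k = -43707 (k = -(86500 + 2*457)/2 = -(86500 + 914)/2 = -1/2*87414 = -43707)
(-1*(-3)*42 + (y(9)*(-23))*6)/(k - 331081) = (-1*(-3)*42 + (9*(-23))*6)/(-43707 - 331081) = (3*42 - 207*6)/(-374788) = (126 - 1242)*(-1/374788) = -1116*(-1/374788) = 279/93697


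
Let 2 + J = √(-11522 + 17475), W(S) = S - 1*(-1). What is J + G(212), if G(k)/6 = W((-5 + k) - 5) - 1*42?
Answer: 964 + √5953 ≈ 1041.2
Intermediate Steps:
W(S) = 1 + S (W(S) = S + 1 = 1 + S)
J = -2 + √5953 (J = -2 + √(-11522 + 17475) = -2 + √5953 ≈ 75.156)
G(k) = -306 + 6*k (G(k) = 6*((1 + ((-5 + k) - 5)) - 1*42) = 6*((1 + (-10 + k)) - 42) = 6*((-9 + k) - 42) = 6*(-51 + k) = -306 + 6*k)
J + G(212) = (-2 + √5953) + (-306 + 6*212) = (-2 + √5953) + (-306 + 1272) = (-2 + √5953) + 966 = 964 + √5953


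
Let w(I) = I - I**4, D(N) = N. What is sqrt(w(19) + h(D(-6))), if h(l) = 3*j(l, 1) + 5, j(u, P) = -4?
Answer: I*sqrt(130309) ≈ 360.98*I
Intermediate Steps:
h(l) = -7 (h(l) = 3*(-4) + 5 = -12 + 5 = -7)
sqrt(w(19) + h(D(-6))) = sqrt((19 - 1*19**4) - 7) = sqrt((19 - 1*130321) - 7) = sqrt((19 - 130321) - 7) = sqrt(-130302 - 7) = sqrt(-130309) = I*sqrt(130309)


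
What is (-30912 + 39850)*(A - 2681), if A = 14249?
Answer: 103394784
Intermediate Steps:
(-30912 + 39850)*(A - 2681) = (-30912 + 39850)*(14249 - 2681) = 8938*11568 = 103394784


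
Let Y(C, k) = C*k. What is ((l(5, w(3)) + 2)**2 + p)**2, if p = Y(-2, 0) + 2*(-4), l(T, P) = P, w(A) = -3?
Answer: 49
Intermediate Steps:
p = -8 (p = -2*0 + 2*(-4) = 0 - 8 = -8)
((l(5, w(3)) + 2)**2 + p)**2 = ((-3 + 2)**2 - 8)**2 = ((-1)**2 - 8)**2 = (1 - 8)**2 = (-7)**2 = 49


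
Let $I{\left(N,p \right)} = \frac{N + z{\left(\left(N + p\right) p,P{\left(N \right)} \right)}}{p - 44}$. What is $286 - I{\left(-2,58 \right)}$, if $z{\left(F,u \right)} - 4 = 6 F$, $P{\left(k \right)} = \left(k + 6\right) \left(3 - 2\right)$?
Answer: $- \frac{7743}{7} \approx -1106.1$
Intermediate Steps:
$P{\left(k \right)} = 6 + k$ ($P{\left(k \right)} = \left(6 + k\right) 1 = 6 + k$)
$z{\left(F,u \right)} = 4 + 6 F$
$I{\left(N,p \right)} = \frac{4 + N + 6 p \left(N + p\right)}{-44 + p}$ ($I{\left(N,p \right)} = \frac{N + \left(4 + 6 \left(N + p\right) p\right)}{p - 44} = \frac{N + \left(4 + 6 p \left(N + p\right)\right)}{-44 + p} = \frac{4 + N + 6 p \left(N + p\right)}{-44 + p}$)
$286 - I{\left(-2,58 \right)} = 286 - \frac{4 - 2 + 6 \cdot 58 \left(-2 + 58\right)}{-44 + 58} = 286 - \frac{4 - 2 + 6 \cdot 58 \cdot 56}{14} = 286 - \frac{4 - 2 + 19488}{14} = 286 - \frac{1}{14} \cdot 19490 = 286 - \frac{9745}{7} = - \frac{7743}{7}$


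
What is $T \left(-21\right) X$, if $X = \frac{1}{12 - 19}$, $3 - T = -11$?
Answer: $42$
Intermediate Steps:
$T = 14$ ($T = 3 - -11 = 3 + 11 = 14$)
$X = - \frac{1}{7}$ ($X = \frac{1}{-7} = - \frac{1}{7} \approx -0.14286$)
$T \left(-21\right) X = 14 \left(-21\right) \left(- \frac{1}{7}\right) = \left(-294\right) \left(- \frac{1}{7}\right) = 42$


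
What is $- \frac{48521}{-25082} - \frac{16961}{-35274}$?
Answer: $\frac{534236389}{221185617} \approx 2.4153$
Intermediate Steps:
$- \frac{48521}{-25082} - \frac{16961}{-35274} = \left(-48521\right) \left(- \frac{1}{25082}\right) - - \frac{16961}{35274} = \frac{48521}{25082} + \frac{16961}{35274} = \frac{534236389}{221185617}$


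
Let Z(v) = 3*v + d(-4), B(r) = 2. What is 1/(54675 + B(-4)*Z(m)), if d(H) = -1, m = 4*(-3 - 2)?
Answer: 1/54553 ≈ 1.8331e-5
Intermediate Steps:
m = -20 (m = 4*(-5) = -20)
Z(v) = -1 + 3*v (Z(v) = 3*v - 1 = -1 + 3*v)
1/(54675 + B(-4)*Z(m)) = 1/(54675 + 2*(-1 + 3*(-20))) = 1/(54675 + 2*(-1 - 60)) = 1/(54675 + 2*(-61)) = 1/(54675 - 122) = 1/54553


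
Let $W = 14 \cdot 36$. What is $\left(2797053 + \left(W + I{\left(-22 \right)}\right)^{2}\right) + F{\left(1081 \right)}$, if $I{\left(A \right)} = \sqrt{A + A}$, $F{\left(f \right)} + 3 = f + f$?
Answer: $3053184 + 2016 i \sqrt{11} \approx 3.0532 \cdot 10^{6} + 6686.3 i$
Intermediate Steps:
$F{\left(f \right)} = -3 + 2 f$ ($F{\left(f \right)} = -3 + \left(f + f\right) = -3 + 2 f$)
$W = 504$
$I{\left(A \right)} = \sqrt{2} \sqrt{A}$ ($I{\left(A \right)} = \sqrt{2 A} = \sqrt{2} \sqrt{A}$)
$\left(2797053 + \left(W + I{\left(-22 \right)}\right)^{2}\right) + F{\left(1081 \right)} = \left(2797053 + \left(504 + \sqrt{2} \sqrt{-22}\right)^{2}\right) + \left(-3 + 2 \cdot 1081\right) = \left(2797053 + \left(504 + \sqrt{2} i \sqrt{22}\right)^{2}\right) + \left(-3 + 2162\right) = \left(2797053 + \left(504 + 2 i \sqrt{11}\right)^{2}\right) + 2159 = 2799212 + \left(504 + 2 i \sqrt{11}\right)^{2}$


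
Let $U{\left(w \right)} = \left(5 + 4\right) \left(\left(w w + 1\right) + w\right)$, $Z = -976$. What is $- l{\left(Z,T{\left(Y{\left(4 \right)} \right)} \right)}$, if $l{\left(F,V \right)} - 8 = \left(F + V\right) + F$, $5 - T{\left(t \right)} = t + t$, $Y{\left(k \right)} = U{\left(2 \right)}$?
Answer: $2065$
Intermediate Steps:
$U{\left(w \right)} = 9 + 9 w + 9 w^{2}$ ($U{\left(w \right)} = 9 \left(\left(w^{2} + 1\right) + w\right) = 9 \left(\left(1 + w^{2}\right) + w\right) = 9 \left(1 + w + w^{2}\right) = 9 + 9 w + 9 w^{2}$)
$Y{\left(k \right)} = 63$ ($Y{\left(k \right)} = 9 + 9 \cdot 2 + 9 \cdot 2^{2} = 9 + 18 + 9 \cdot 4 = 9 + 18 + 36 = 63$)
$T{\left(t \right)} = 5 - 2 t$ ($T{\left(t \right)} = 5 - \left(t + t\right) = 5 - 2 t$)
$l{\left(F,V \right)} = 8 + V + 2 F$ ($l{\left(F,V \right)} = 8 + \left(\left(F + V\right) + F\right) = 8 + \left(V + 2 F\right) = 8 + V + 2 F$)
$- l{\left(Z,T{\left(Y{\left(4 \right)} \right)} \right)} = - (8 + \left(5 - 126\right) + 2 \left(-976\right)) = - (8 + \left(5 - 126\right) - 1952) = - (8 - 121 - 1952) = \left(-1\right) \left(-2065\right) = 2065$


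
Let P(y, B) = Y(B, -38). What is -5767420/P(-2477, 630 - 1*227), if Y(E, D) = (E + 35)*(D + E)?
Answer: -576742/15987 ≈ -36.076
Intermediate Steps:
Y(E, D) = (35 + E)*(D + E)
P(y, B) = -1330 + B**2 - 3*B (P(y, B) = B**2 + 35*(-38) + 35*B - 38*B = B**2 - 1330 + 35*B - 38*B = -1330 + B**2 - 3*B)
-5767420/P(-2477, 630 - 1*227) = -5767420/(-1330 + (630 - 1*227)**2 - 3*(630 - 1*227)) = -5767420/(-1330 + (630 - 227)**2 - 3*(630 - 227)) = -5767420/(-1330 + 403**2 - 3*403) = -5767420/(-1330 + 162409 - 1209) = -5767420/159870 = -5767420*1/159870 = -576742/15987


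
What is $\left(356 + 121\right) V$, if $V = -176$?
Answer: $-83952$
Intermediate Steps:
$\left(356 + 121\right) V = \left(356 + 121\right) \left(-176\right) = 477 \left(-176\right) = -83952$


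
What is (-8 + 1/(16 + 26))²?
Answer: 112225/1764 ≈ 63.620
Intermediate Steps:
(-8 + 1/(16 + 26))² = (-8 + 1/42)² = (-335/42)² = 112225/1764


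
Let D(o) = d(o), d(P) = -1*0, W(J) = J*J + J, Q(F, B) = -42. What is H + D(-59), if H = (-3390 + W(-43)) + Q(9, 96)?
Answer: -1626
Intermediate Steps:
W(J) = J + J² (W(J) = J² + J = J + J²)
d(P) = 0
D(o) = 0
H = -1626 (H = (-3390 - 43*(1 - 43)) - 42 = (-3390 - 43*(-42)) - 42 = (-3390 + 1806) - 42 = -1584 - 42 = -1626)
H + D(-59) = -1626 + 0 = -1626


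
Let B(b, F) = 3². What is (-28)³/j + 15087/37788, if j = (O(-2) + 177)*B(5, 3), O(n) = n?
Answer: -816373/60300 ≈ -13.539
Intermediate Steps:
B(b, F) = 9
j = 1575 (j = (-2 + 177)*9 = 175*9 = 1575)
(-28)³/j + 15087/37788 = (-28)³/1575 + 15087/37788 = -21952*1/1575 + 15087*(1/37788) = -3136/225 + 107/268 = -816373/60300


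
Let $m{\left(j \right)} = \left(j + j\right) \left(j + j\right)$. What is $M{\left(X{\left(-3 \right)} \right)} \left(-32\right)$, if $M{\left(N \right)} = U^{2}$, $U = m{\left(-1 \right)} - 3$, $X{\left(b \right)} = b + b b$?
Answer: $-32$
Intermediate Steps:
$X{\left(b \right)} = b + b^{2}$
$m{\left(j \right)} = 4 j^{2}$ ($m{\left(j \right)} = 2 j 2 j = 4 j^{2}$)
$U = 1$ ($U = 4 \left(-1\right)^{2} - 3 = 4 \cdot 1 - 3 = 4 - 3 = 1$)
$M{\left(N \right)} = 1$ ($M{\left(N \right)} = 1^{2} = 1$)
$M{\left(X{\left(-3 \right)} \right)} \left(-32\right) = 1 \left(-32\right) = -32$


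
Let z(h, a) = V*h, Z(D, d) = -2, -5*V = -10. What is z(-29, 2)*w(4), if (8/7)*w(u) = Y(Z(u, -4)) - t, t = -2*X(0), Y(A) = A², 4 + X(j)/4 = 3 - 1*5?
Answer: 2233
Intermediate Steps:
V = 2 (V = -⅕*(-10) = 2)
X(j) = -24 (X(j) = -16 + 4*(3 - 1*5) = -16 + 4*(3 - 5) = -16 + 4*(-2) = -16 - 8 = -24)
z(h, a) = 2*h
t = 48 (t = -2*(-24) = 48)
w(u) = -77/2 (w(u) = 7*((-2)² - 1*48)/8 = 7*(4 - 48)/8 = (7/8)*(-44) = -77/2)
z(-29, 2)*w(4) = (2*(-29))*(-77/2) = -58*(-77/2) = 2233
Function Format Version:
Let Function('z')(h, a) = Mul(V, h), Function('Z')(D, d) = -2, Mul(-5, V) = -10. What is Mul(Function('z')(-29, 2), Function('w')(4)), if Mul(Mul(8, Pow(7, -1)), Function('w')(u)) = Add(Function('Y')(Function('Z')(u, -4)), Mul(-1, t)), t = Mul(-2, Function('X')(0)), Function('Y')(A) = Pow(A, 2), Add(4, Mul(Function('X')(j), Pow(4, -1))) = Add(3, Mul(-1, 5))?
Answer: 2233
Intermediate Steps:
V = 2 (V = Mul(Rational(-1, 5), -10) = 2)
Function('X')(j) = -24 (Function('X')(j) = Add(-16, Mul(4, Add(3, Mul(-1, 5)))) = Add(-16, Mul(4, Add(3, -5))) = Add(-16, Mul(4, -2)) = Add(-16, -8) = -24)
Function('z')(h, a) = Mul(2, h)
t = 48 (t = Mul(-2, -24) = 48)
Function('w')(u) = Rational(-77, 2) (Function('w')(u) = Mul(Rational(7, 8), Add(Pow(-2, 2), Mul(-1, 48))) = Mul(Rational(7, 8), Add(4, -48)) = Mul(Rational(7, 8), -44) = Rational(-77, 2))
Mul(Function('z')(-29, 2), Function('w')(4)) = Mul(Mul(2, -29), Rational(-77, 2)) = Mul(-58, Rational(-77, 2)) = 2233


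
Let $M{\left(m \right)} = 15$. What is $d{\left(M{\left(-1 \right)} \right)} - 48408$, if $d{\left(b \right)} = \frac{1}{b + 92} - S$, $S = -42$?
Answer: $- \frac{5175161}{107} \approx -48366.0$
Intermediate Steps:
$d{\left(b \right)} = 42 + \frac{1}{92 + b}$ ($d{\left(b \right)} = \frac{1}{b + 92} - -42 = \frac{1}{92 + b} + 42 = 42 + \frac{1}{92 + b}$)
$d{\left(M{\left(-1 \right)} \right)} - 48408 = \frac{3865 + 42 \cdot 15}{92 + 15} - 48408 = \frac{3865 + 630}{107} - 48408 = \frac{1}{107} \cdot 4495 - 48408 = \frac{4495}{107} - 48408 = - \frac{5175161}{107}$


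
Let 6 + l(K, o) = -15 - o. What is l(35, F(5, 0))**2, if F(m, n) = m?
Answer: 676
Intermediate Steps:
l(K, o) = -21 - o (l(K, o) = -6 + (-15 - o) = -21 - o)
l(35, F(5, 0))**2 = (-21 - 1*5)**2 = (-21 - 5)**2 = (-26)**2 = 676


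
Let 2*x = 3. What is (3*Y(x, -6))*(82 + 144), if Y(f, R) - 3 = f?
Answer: 3051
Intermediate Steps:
x = 3/2 (x = (1/2)*3 = 3/2 ≈ 1.5000)
Y(f, R) = 3 + f
(3*Y(x, -6))*(82 + 144) = (3*(3 + 3/2))*(82 + 144) = (3*(9/2))*226 = (27/2)*226 = 3051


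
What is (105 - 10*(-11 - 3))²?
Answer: 60025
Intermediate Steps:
(105 - 10*(-11 - 3))² = (105 - 10*(-14))² = (105 + 140)² = 245² = 60025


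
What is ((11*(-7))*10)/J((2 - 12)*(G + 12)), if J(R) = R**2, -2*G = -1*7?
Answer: -154/4805 ≈ -0.032050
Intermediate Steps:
G = 7/2 (G = -(-1)*7/2 = -1/2*(-7) = 7/2 ≈ 3.5000)
((11*(-7))*10)/J((2 - 12)*(G + 12)) = ((11*(-7))*10)/(((2 - 12)*(7/2 + 12))**2) = (-77*10)/((-10*31/2)**2) = -770/((-155)**2) = -770/24025 = -770*1/24025 = -154/4805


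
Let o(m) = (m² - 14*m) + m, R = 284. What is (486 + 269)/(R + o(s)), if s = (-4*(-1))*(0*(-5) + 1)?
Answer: 755/248 ≈ 3.0444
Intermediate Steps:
s = 4 (s = 4*(0 + 1) = 4*1 = 4)
o(m) = m² - 13*m
(486 + 269)/(R + o(s)) = (486 + 269)/(284 + 4*(-13 + 4)) = 755/(284 + 4*(-9)) = 755/(284 - 36) = 755/248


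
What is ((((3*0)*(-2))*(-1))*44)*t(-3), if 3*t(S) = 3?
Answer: 0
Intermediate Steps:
t(S) = 1 (t(S) = (⅓)*3 = 1)
((((3*0)*(-2))*(-1))*44)*t(-3) = ((((3*0)*(-2))*(-1))*44)*1 = (((0*(-2))*(-1))*44)*1 = ((0*(-1))*44)*1 = (0*44)*1 = 0*1 = 0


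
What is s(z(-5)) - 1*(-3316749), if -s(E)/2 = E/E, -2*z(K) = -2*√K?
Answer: 3316747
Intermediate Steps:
z(K) = √K (z(K) = -(-1)*√K = √K)
s(E) = -2 (s(E) = -2*E/E = -2*1 = -2)
s(z(-5)) - 1*(-3316749) = -2 - 1*(-3316749) = -2 + 3316749 = 3316747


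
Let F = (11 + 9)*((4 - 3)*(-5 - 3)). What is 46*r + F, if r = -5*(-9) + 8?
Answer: 2278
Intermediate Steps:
r = 53 (r = 45 + 8 = 53)
F = -160 (F = 20*(1*(-8)) = 20*(-8) = -160)
46*r + F = 46*53 - 160 = 2438 - 160 = 2278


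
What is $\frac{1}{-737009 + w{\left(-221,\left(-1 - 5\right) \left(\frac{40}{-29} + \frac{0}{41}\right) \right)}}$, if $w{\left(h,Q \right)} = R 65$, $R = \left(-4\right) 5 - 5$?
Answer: $- \frac{1}{738634} \approx -1.3539 \cdot 10^{-6}$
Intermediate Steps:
$R = -25$ ($R = -20 - 5 = -25$)
$w{\left(h,Q \right)} = -1625$ ($w{\left(h,Q \right)} = \left(-25\right) 65 = -1625$)
$\frac{1}{-737009 + w{\left(-221,\left(-1 - 5\right) \left(\frac{40}{-29} + \frac{0}{41}\right) \right)}} = \frac{1}{-737009 - 1625} = \frac{1}{-738634} = - \frac{1}{738634}$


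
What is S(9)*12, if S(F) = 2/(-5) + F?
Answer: 516/5 ≈ 103.20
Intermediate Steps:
S(F) = -⅖ + F (S(F) = 2*(-⅕) + F = -⅖ + F)
S(9)*12 = (-⅖ + 9)*12 = (43/5)*12 = 516/5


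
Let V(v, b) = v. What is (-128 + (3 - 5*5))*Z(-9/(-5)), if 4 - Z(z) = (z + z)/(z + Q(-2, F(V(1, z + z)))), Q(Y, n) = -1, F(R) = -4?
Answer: 75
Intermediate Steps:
Z(z) = 4 - 2*z/(-1 + z) (Z(z) = 4 - (z + z)/(z - 1) = 4 - 2*z/(-1 + z))
(-128 + (3 - 5*5))*Z(-9/(-5)) = (-128 + (3 - 5*5))*(2*(-2 - 9/(-5))/(-1 - 9/(-5))) = (-128 + (3 - 25))*(2*(-2 - 9*(-1/5))/(-1 - 9*(-1/5))) = (-128 - 22)*(2*(-2 + 9/5)/(-1 + 9/5)) = -300*(-1)/(4/5*5) = -300*5*(-1)/(4*5) = -150*(-1/2) = 75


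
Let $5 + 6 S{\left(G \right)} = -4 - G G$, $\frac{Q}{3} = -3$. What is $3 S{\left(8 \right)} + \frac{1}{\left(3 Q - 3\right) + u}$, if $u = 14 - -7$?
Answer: $- \frac{659}{18} \approx -36.611$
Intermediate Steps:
$Q = -9$ ($Q = 3 \left(-3\right) = -9$)
$u = 21$ ($u = 14 + 7 = 21$)
$S{\left(G \right)} = - \frac{3}{2} - \frac{G^{2}}{6}$ ($S{\left(G \right)} = - \frac{5}{6} + \frac{-4 - G G}{6} = - \frac{5}{6} + \frac{-4 - G^{2}}{6} = - \frac{5}{6} - \left(\frac{2}{3} + \frac{G^{2}}{6}\right) = - \frac{3}{2} - \frac{G^{2}}{6}$)
$3 S{\left(8 \right)} + \frac{1}{\left(3 Q - 3\right) + u} = 3 \left(- \frac{3}{2} - \frac{8^{2}}{6}\right) + \frac{1}{\left(3 \left(-9\right) - 3\right) + 21} = 3 \left(- \frac{3}{2} - \frac{32}{3}\right) + \frac{1}{\left(-27 - 3\right) + 21} = 3 \left(- \frac{3}{2} - \frac{32}{3}\right) + \frac{1}{-30 + 21} = 3 \left(- \frac{73}{6}\right) + \frac{1}{-9} = - \frac{73}{2} - \frac{1}{9} = - \frac{659}{18}$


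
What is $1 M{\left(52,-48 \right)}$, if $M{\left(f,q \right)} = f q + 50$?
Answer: $-2446$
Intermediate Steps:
$M{\left(f,q \right)} = 50 + f q$
$1 M{\left(52,-48 \right)} = 1 \left(50 + 52 \left(-48\right)\right) = 1 \left(50 - 2496\right) = 1 \left(-2446\right) = -2446$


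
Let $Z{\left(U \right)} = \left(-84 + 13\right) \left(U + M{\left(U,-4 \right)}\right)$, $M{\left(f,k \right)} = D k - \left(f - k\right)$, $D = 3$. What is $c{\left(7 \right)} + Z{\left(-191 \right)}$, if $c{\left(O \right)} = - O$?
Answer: $1129$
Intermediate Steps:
$M{\left(f,k \right)} = - f + 4 k$ ($M{\left(f,k \right)} = 3 k - \left(f - k\right) = - f + 4 k$)
$Z{\left(U \right)} = 1136$ ($Z{\left(U \right)} = \left(-84 + 13\right) \left(U - \left(16 + U\right)\right) = - 71 \left(U - \left(16 + U\right)\right) = \left(-71\right) \left(-16\right) = 1136$)
$c{\left(7 \right)} + Z{\left(-191 \right)} = \left(-1\right) 7 + 1136 = -7 + 1136 = 1129$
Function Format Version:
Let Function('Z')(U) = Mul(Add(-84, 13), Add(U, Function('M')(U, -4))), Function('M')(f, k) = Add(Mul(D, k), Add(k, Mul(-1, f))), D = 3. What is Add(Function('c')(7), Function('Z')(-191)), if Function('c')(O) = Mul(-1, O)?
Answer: 1129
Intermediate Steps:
Function('M')(f, k) = Add(Mul(-1, f), Mul(4, k)) (Function('M')(f, k) = Add(Mul(3, k), Add(k, Mul(-1, f))) = Add(Mul(-1, f), Mul(4, k)))
Function('Z')(U) = 1136 (Function('Z')(U) = Mul(Add(-84, 13), Add(U, Add(Mul(-1, U), Mul(4, -4)))) = Mul(-71, Add(U, Add(Mul(-1, U), -16))) = Mul(-71, Add(U, Add(-16, Mul(-1, U)))) = Mul(-71, -16) = 1136)
Add(Function('c')(7), Function('Z')(-191)) = Add(Mul(-1, 7), 1136) = Add(-7, 1136) = 1129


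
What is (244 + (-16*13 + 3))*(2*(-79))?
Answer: -6162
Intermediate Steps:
(244 + (-16*13 + 3))*(2*(-79)) = (244 + (-208 + 3))*(-158) = (244 - 205)*(-158) = 39*(-158) = -6162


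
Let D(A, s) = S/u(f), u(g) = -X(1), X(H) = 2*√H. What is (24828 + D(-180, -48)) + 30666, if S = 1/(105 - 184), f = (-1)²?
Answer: 8768053/158 ≈ 55494.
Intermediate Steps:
f = 1
S = -1/79 (S = 1/(-79) = -1/79 ≈ -0.012658)
u(g) = -2 (u(g) = -2*√1 = -2)
D(A, s) = 1/158 (D(A, s) = -1/79/(-2) = -1/79*(-½) = 1/158)
(24828 + D(-180, -48)) + 30666 = (24828 + 1/158) + 30666 = 3922825/158 + 30666 = 8768053/158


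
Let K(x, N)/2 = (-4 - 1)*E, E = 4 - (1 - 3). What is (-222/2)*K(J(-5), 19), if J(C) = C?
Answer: 6660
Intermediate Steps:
E = 6 (E = 4 - 1*(-2) = 4 + 2 = 6)
K(x, N) = -60 (K(x, N) = 2*((-4 - 1)*6) = 2*(-5*6) = 2*(-30) = -60)
(-222/2)*K(J(-5), 19) = -222/2*(-60) = -222*½*(-60) = -111*(-60) = 6660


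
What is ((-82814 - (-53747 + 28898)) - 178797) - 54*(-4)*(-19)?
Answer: -240866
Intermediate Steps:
((-82814 - (-53747 + 28898)) - 178797) - 54*(-4)*(-19) = ((-82814 - 1*(-24849)) - 178797) + 216*(-19) = ((-82814 + 24849) - 178797) - 4104 = (-57965 - 178797) - 4104 = -236762 - 4104 = -240866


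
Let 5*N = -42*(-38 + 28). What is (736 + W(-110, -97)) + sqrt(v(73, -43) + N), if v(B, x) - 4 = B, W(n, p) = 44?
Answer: 780 + sqrt(161) ≈ 792.69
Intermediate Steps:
v(B, x) = 4 + B
N = 84 (N = (-42*(-38 + 28))/5 = (-42*(-10))/5 = (1/5)*420 = 84)
(736 + W(-110, -97)) + sqrt(v(73, -43) + N) = (736 + 44) + sqrt((4 + 73) + 84) = 780 + sqrt(77 + 84) = 780 + sqrt(161)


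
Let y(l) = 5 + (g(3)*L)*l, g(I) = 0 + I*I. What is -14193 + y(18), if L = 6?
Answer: -13216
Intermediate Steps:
g(I) = I**2 (g(I) = 0 + I**2 = I**2)
y(l) = 5 + 54*l (y(l) = 5 + (3**2*6)*l = 5 + (9*6)*l = 5 + 54*l)
-14193 + y(18) = -14193 + (5 + 54*18) = -14193 + (5 + 972) = -14193 + 977 = -13216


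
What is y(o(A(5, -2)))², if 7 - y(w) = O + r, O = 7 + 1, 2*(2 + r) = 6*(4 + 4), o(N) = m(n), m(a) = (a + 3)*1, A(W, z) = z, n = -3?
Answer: 529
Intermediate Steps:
m(a) = 3 + a (m(a) = (3 + a)*1 = 3 + a)
o(N) = 0 (o(N) = 3 - 3 = 0)
r = 22 (r = -2 + (6*(4 + 4))/2 = -2 + (6*8)/2 = -2 + (½)*48 = -2 + 24 = 22)
O = 8
y(w) = -23 (y(w) = 7 - (8 + 22) = 7 - 1*30 = 7 - 30 = -23)
y(o(A(5, -2)))² = (-23)² = 529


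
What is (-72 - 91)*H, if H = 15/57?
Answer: -815/19 ≈ -42.895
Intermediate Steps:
H = 5/19 (H = 15*(1/57) = 5/19 ≈ 0.26316)
(-72 - 91)*H = (-72 - 91)*(5/19) = -163*5/19 = -815/19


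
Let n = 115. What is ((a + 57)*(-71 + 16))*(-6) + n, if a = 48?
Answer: 34765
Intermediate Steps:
((a + 57)*(-71 + 16))*(-6) + n = ((48 + 57)*(-71 + 16))*(-6) + 115 = (105*(-55))*(-6) + 115 = -5775*(-6) + 115 = 34650 + 115 = 34765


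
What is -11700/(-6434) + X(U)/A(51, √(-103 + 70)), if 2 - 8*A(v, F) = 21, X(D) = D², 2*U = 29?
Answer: -5299844/61123 ≈ -86.708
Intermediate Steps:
U = 29/2 (U = (½)*29 = 29/2 ≈ 14.500)
A(v, F) = -19/8 (A(v, F) = ¼ - ⅛*21 = ¼ - 21/8 = -19/8)
-11700/(-6434) + X(U)/A(51, √(-103 + 70)) = -11700/(-6434) + (29/2)²/(-19/8) = -11700*(-1/6434) + (841/4)*(-8/19) = 5850/3217 - 1682/19 = -5299844/61123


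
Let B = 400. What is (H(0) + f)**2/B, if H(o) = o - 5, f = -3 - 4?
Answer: 9/25 ≈ 0.36000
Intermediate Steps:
f = -7
H(o) = -5 + o
(H(0) + f)**2/B = ((-5 + 0) - 7)**2/400 = (-5 - 7)**2*(1/400) = (-12)**2*(1/400) = 144*(1/400) = 9/25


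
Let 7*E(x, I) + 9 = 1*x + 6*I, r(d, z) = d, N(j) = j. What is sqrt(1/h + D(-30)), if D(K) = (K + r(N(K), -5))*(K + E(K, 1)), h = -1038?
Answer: sqrt(109963883778)/7266 ≈ 45.638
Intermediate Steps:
E(x, I) = -9/7 + x/7 + 6*I/7 (E(x, I) = -9/7 + (1*x + 6*I)/7 = -9/7 + (x + 6*I)/7 = -9/7 + (x/7 + 6*I/7) = -9/7 + x/7 + 6*I/7)
D(K) = 2*K*(-3/7 + 8*K/7) (D(K) = (K + K)*(K + (-9/7 + K/7 + (6/7)*1)) = (2*K)*(K + (-9/7 + K/7 + 6/7)) = (2*K)*(K + (-3/7 + K/7)) = (2*K)*(-3/7 + 8*K/7) = 2*K*(-3/7 + 8*K/7))
sqrt(1/h + D(-30)) = sqrt(1/(-1038) + (2/7)*(-30)*(-3 + 8*(-30))) = sqrt(-1/1038 + (2/7)*(-30)*(-3 - 240)) = sqrt(-1/1038 + (2/7)*(-30)*(-243)) = sqrt(-1/1038 + 14580/7) = sqrt(15134033/7266) = sqrt(109963883778)/7266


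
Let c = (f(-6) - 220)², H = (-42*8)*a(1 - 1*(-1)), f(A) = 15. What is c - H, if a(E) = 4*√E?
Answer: 42025 + 1344*√2 ≈ 43926.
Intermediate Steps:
H = -1344*√2 (H = (-42*8)*(4*√(1 - 1*(-1))) = -1344*√(1 + 1) = -1344*√2 ≈ -1900.7)
c = 42025 (c = (15 - 220)² = (-205)² = 42025)
c - H = 42025 - (-1344)*√2 = 42025 + 1344*√2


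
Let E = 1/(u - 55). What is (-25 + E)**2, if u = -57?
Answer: 7845601/12544 ≈ 625.45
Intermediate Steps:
E = -1/112 (E = 1/(-57 - 55) = 1/(-112) = -1/112 ≈ -0.0089286)
(-25 + E)**2 = (-25 - 1/112)**2 = (-2801/112)**2 = 7845601/12544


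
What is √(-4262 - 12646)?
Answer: 2*I*√4227 ≈ 130.03*I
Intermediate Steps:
√(-4262 - 12646) = √(-16908) = 2*I*√4227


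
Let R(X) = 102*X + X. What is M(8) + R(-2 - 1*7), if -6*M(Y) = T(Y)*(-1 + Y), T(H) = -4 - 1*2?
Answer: -920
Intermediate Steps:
T(H) = -6 (T(H) = -4 - 2 = -6)
M(Y) = -1 + Y (M(Y) = -(-1)*(-1 + Y) = -(6 - 6*Y)/6 = -1 + Y)
R(X) = 103*X
M(8) + R(-2 - 1*7) = (-1 + 8) + 103*(-2 - 1*7) = 7 + 103*(-2 - 7) = 7 + 103*(-9) = 7 - 927 = -920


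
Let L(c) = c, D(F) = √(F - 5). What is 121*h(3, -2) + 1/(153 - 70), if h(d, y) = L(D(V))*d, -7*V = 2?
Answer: 1/83 + 363*I*√259/7 ≈ 0.012048 + 834.56*I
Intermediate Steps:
V = -2/7 (V = -⅐*2 = -2/7 ≈ -0.28571)
D(F) = √(-5 + F)
h(d, y) = I*d*√259/7 (h(d, y) = √(-5 - 2/7)*d = √(-37/7)*d = (I*√259/7)*d = I*d*√259/7)
121*h(3, -2) + 1/(153 - 70) = 121*((⅐)*I*3*√259) + 1/(153 - 70) = 121*(3*I*√259/7) + 1/83 = 363*I*√259/7 + 1/83 = 1/83 + 363*I*√259/7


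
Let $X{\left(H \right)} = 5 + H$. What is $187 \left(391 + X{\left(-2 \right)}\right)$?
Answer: $73678$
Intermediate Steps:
$187 \left(391 + X{\left(-2 \right)}\right) = 187 \left(391 + \left(5 - 2\right)\right) = 187 \left(391 + 3\right) = 187 \cdot 394 = 73678$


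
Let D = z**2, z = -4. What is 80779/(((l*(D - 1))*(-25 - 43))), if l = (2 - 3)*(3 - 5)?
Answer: -80779/2040 ≈ -39.598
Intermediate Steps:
l = 2 (l = -1*(-2) = 2)
D = 16 (D = (-4)**2 = 16)
80779/(((l*(D - 1))*(-25 - 43))) = 80779/(((2*(16 - 1))*(-25 - 43))) = 80779/(((2*15)*(-68))) = 80779/((30*(-68))) = 80779/(-2040) = 80779*(-1/2040) = -80779/2040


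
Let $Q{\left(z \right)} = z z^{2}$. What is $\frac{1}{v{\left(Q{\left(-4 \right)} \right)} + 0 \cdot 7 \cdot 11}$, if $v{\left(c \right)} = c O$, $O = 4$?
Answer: $- \frac{1}{256} \approx -0.0039063$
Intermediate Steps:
$Q{\left(z \right)} = z^{3}$
$v{\left(c \right)} = 4 c$ ($v{\left(c \right)} = c 4 = 4 c$)
$\frac{1}{v{\left(Q{\left(-4 \right)} \right)} + 0 \cdot 7 \cdot 11} = \frac{1}{4 \left(-4\right)^{3} + 0 \cdot 7 \cdot 11} = \frac{1}{4 \left(-64\right) + 0 \cdot 11} = \frac{1}{-256 + 0} = \frac{1}{-256} = - \frac{1}{256}$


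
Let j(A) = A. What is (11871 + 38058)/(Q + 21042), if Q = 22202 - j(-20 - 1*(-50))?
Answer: 2937/2542 ≈ 1.1554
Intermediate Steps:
Q = 22172 (Q = 22202 - (-20 - 1*(-50)) = 22202 - (-20 + 50) = 22202 - 1*30 = 22202 - 30 = 22172)
(11871 + 38058)/(Q + 21042) = (11871 + 38058)/(22172 + 21042) = 49929/43214 = 49929*(1/43214) = 2937/2542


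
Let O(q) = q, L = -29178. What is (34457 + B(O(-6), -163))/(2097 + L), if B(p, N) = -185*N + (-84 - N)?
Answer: -64691/27081 ≈ -2.3888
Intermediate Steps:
B(p, N) = -84 - 186*N
(34457 + B(O(-6), -163))/(2097 + L) = (34457 + (-84 - 186*(-163)))/(2097 - 29178) = (34457 + (-84 + 30318))/(-27081) = (34457 + 30234)*(-1/27081) = 64691*(-1/27081) = -64691/27081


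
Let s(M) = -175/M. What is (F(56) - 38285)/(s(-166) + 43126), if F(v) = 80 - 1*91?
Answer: -6357136/7159091 ≈ -0.88798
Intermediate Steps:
F(v) = -11 (F(v) = 80 - 91 = -11)
(F(56) - 38285)/(s(-166) + 43126) = (-11 - 38285)/(-175/(-166) + 43126) = -38296/(-175*(-1/166) + 43126) = -38296/(175/166 + 43126) = -38296/7159091/166 = -38296*166/7159091 = -6357136/7159091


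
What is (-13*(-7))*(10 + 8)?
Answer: 1638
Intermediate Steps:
(-13*(-7))*(10 + 8) = 91*18 = 1638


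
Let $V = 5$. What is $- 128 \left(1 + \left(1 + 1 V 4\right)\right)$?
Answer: $-2816$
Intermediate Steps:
$- 128 \left(1 + \left(1 + 1 V 4\right)\right) = - 128 \left(1 + \left(1 + 1 \cdot 5 \cdot 4\right)\right) = - 128 \left(1 + \left(1 + 1 \cdot 20\right)\right) = - 128 \left(1 + \left(1 + 20\right)\right) = - 128 \left(1 + 21\right) = \left(-128\right) 22 = -2816$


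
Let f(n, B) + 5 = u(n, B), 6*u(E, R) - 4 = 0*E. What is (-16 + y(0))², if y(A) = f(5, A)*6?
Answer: 1764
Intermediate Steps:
u(E, R) = ⅔ (u(E, R) = ⅔ + (0*E)/6 = ⅔ + (⅙)*0 = ⅔ + 0 = ⅔)
f(n, B) = -13/3 (f(n, B) = -5 + ⅔ = -13/3)
y(A) = -26 (y(A) = -13/3*6 = -26)
(-16 + y(0))² = (-16 - 26)² = (-42)² = 1764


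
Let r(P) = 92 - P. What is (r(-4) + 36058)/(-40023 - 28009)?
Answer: -18077/34016 ≈ -0.53143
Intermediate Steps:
(r(-4) + 36058)/(-40023 - 28009) = ((92 - 1*(-4)) + 36058)/(-40023 - 28009) = ((92 + 4) + 36058)/(-68032) = (96 + 36058)*(-1/68032) = 36154*(-1/68032) = -18077/34016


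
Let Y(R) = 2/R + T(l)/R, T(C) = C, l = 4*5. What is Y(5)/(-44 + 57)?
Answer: 22/65 ≈ 0.33846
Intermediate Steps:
l = 20
Y(R) = 22/R (Y(R) = 2/R + 20/R = 22/R)
Y(5)/(-44 + 57) = (22/5)/(-44 + 57) = (22*(⅕))/13 = (22/5)*(1/13) = 22/65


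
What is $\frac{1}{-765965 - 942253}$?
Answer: $- \frac{1}{1708218} \approx -5.8541 \cdot 10^{-7}$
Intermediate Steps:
$\frac{1}{-765965 - 942253} = \frac{1}{-1708218} = - \frac{1}{1708218}$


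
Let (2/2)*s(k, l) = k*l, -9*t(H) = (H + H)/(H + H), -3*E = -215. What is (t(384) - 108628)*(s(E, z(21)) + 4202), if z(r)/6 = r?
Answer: -12936304496/9 ≈ -1.4374e+9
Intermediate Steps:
E = 215/3 (E = -⅓*(-215) = 215/3 ≈ 71.667)
z(r) = 6*r
t(H) = -⅑ (t(H) = -(H + H)/(9*(H + H)) = -2*H/(9*(2*H)) = -2*H*1/(2*H)/9 = -⅑*1 = -⅑)
s(k, l) = k*l
(t(384) - 108628)*(s(E, z(21)) + 4202) = (-⅑ - 108628)*(215*(6*21)/3 + 4202) = -977653*((215/3)*126 + 4202)/9 = -977653*(9030 + 4202)/9 = -977653/9*13232 = -12936304496/9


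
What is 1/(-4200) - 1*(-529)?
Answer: 2221799/4200 ≈ 529.00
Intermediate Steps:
1/(-4200) - 1*(-529) = -1/4200 + 529 = 2221799/4200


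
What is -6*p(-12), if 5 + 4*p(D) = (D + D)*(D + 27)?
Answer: 1095/2 ≈ 547.50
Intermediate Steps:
p(D) = -5/4 + D*(27 + D)/2 (p(D) = -5/4 + ((D + D)*(D + 27))/4 = -5/4 + ((2*D)*(27 + D))/4 = -5/4 + (2*D*(27 + D))/4 = -5/4 + D*(27 + D)/2)
-6*p(-12) = -6*(-5/4 + (½)*(-12)² + (27/2)*(-12)) = -6*(-5/4 + (½)*144 - 162) = -6*(-5/4 + 72 - 162) = -6*(-365/4) = 1095/2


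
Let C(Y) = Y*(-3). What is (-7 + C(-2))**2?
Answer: 1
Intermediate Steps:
C(Y) = -3*Y
(-7 + C(-2))**2 = (-7 - 3*(-2))**2 = (-7 + 6)**2 = (-1)**2 = 1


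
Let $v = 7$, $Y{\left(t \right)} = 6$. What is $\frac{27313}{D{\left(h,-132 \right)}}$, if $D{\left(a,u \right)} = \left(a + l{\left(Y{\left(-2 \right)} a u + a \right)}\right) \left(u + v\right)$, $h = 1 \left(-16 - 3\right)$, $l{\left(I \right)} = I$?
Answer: $- \frac{27313}{1876250} \approx -0.014557$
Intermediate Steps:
$h = -19$ ($h = 1 \left(-19\right) = -19$)
$D{\left(a,u \right)} = \left(7 + u\right) \left(2 a + 6 a u\right)$ ($D{\left(a,u \right)} = \left(a + \left(6 a u + a\right)\right) \left(u + 7\right) = \left(a + \left(6 a u + a\right)\right) \left(7 + u\right) = \left(a + \left(a + 6 a u\right)\right) \left(7 + u\right) = \left(2 a + 6 a u\right) \left(7 + u\right) = \left(7 + u\right) \left(2 a + 6 a u\right)$)
$\frac{27313}{D{\left(h,-132 \right)}} = \frac{27313}{\left(-19\right) \left(14 + 43 \left(-132\right) - 132 \left(1 + 6 \left(-132\right)\right)\right)} = \frac{27313}{\left(-19\right) \left(14 - 5676 - 132 \left(1 - 792\right)\right)} = \frac{27313}{\left(-19\right) \left(14 - 5676 - -104412\right)} = \frac{27313}{\left(-19\right) \left(14 - 5676 + 104412\right)} = \frac{27313}{\left(-19\right) 98750} = \frac{27313}{-1876250} = 27313 \left(- \frac{1}{1876250}\right) = - \frac{27313}{1876250}$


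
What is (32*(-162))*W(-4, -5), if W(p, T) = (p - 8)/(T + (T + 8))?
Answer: -31104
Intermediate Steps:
W(p, T) = (-8 + p)/(8 + 2*T) (W(p, T) = (-8 + p)/(T + (8 + T)) = (-8 + p)/(8 + 2*T))
(32*(-162))*W(-4, -5) = (32*(-162))*((-8 - 4)/(2*(4 - 5))) = -2592*(-12)/(-1) = -2592*(-1)*(-12) = -5184*6 = -31104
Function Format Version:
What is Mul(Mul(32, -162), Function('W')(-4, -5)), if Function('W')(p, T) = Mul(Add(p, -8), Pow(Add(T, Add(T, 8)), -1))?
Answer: -31104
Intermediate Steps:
Function('W')(p, T) = Mul(Pow(Add(8, Mul(2, T)), -1), Add(-8, p)) (Function('W')(p, T) = Mul(Add(-8, p), Pow(Add(T, Add(8, T)), -1)) = Mul(Add(-8, p), Pow(Add(8, Mul(2, T)), -1)) = Mul(Pow(Add(8, Mul(2, T)), -1), Add(-8, p)))
Mul(Mul(32, -162), Function('W')(-4, -5)) = Mul(Mul(32, -162), Mul(Rational(1, 2), Pow(Add(4, -5), -1), Add(-8, -4))) = Mul(-5184, Mul(Rational(1, 2), Pow(-1, -1), -12)) = Mul(-5184, Mul(Rational(1, 2), -1, -12)) = Mul(-5184, 6) = -31104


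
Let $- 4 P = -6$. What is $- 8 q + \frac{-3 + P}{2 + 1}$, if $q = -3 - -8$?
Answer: $- \frac{81}{2} \approx -40.5$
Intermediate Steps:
$P = \frac{3}{2}$ ($P = \left(- \frac{1}{4}\right) \left(-6\right) = \frac{3}{2} \approx 1.5$)
$q = 5$ ($q = -3 + 8 = 5$)
$- 8 q + \frac{-3 + P}{2 + 1} = \left(-8\right) 5 + \frac{-3 + \frac{3}{2}}{2 + 1} = -40 - \frac{3}{2 \cdot 3} = -40 - \frac{1}{2} = - \frac{81}{2}$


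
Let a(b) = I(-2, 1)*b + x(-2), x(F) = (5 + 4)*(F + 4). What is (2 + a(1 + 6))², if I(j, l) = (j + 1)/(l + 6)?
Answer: 361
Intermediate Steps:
I(j, l) = (1 + j)/(6 + l)
x(F) = 36 + 9*F (x(F) = 9*(4 + F) = 36 + 9*F)
a(b) = 18 - b/7 (a(b) = ((1 - 2)/(6 + 1))*b + (36 + 9*(-2)) = (-1/7)*b + (36 - 18) = ((⅐)*(-1))*b + 18 = -b/7 + 18 = 18 - b/7)
(2 + a(1 + 6))² = (2 + (18 - (1 + 6)/7))² = (2 + (18 - ⅐*7))² = (2 + (18 - 1))² = (2 + 17)² = 19² = 361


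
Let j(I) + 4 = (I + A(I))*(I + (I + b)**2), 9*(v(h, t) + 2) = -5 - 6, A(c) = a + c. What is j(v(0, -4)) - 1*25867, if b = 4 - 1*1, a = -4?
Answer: -18835801/729 ≈ -25838.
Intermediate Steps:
A(c) = -4 + c
b = 3 (b = 4 - 1 = 3)
v(h, t) = -29/9 (v(h, t) = -2 + (-5 - 6)/9 = -2 + (1/9)*(-11) = -2 - 11/9 = -29/9)
j(I) = -4 + (-4 + 2*I)*(I + (3 + I)**2) (j(I) = -4 + (I + (-4 + I))*(I + (I + 3)**2) = -4 + (-4 + 2*I)*(I + (3 + I)**2))
j(v(0, -4)) - 1*25867 = (-40 - 10*(-29/9) + 2*(-29/9)**3 + 10*(-29/9)**2) - 1*25867 = (-40 + 290/9 + 2*(-24389/729) + 10*(841/81)) - 25867 = (-40 + 290/9 - 48778/729 + 8410/81) - 25867 = 21242/729 - 25867 = -18835801/729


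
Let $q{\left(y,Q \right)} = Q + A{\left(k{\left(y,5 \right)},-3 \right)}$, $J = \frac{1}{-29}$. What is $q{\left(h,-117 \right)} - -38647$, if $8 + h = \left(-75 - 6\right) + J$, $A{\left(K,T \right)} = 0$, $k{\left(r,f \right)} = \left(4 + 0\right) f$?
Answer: $38530$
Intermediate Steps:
$k{\left(r,f \right)} = 4 f$
$J = - \frac{1}{29} \approx -0.034483$
$h = - \frac{2582}{29}$ ($h = -8 - \frac{2350}{29} = - \frac{2582}{29} \approx -89.034$)
$q{\left(y,Q \right)} = Q$ ($q{\left(y,Q \right)} = Q + 0 = Q$)
$q{\left(h,-117 \right)} - -38647 = -117 - -38647 = -117 + 38647 = 38530$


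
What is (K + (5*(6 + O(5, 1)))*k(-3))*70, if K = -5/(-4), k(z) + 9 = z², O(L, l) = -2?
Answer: 175/2 ≈ 87.500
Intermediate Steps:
k(z) = -9 + z²
K = 5/4 (K = -5*(-¼) = 5/4 ≈ 1.2500)
(K + (5*(6 + O(5, 1)))*k(-3))*70 = (5/4 + (5*(6 - 2))*(-9 + (-3)²))*70 = (5/4 + (5*4)*(-9 + 9))*70 = (5/4 + 20*0)*70 = (5/4 + 0)*70 = (5/4)*70 = 175/2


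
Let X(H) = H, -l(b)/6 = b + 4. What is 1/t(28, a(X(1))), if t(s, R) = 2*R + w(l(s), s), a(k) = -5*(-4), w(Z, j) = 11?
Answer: 1/51 ≈ 0.019608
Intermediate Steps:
l(b) = -24 - 6*b (l(b) = -6*(b + 4) = -6*(4 + b) = -24 - 6*b)
a(k) = 20
t(s, R) = 11 + 2*R (t(s, R) = 2*R + 11 = 11 + 2*R)
1/t(28, a(X(1))) = 1/(11 + 2*20) = 1/(11 + 40) = 1/51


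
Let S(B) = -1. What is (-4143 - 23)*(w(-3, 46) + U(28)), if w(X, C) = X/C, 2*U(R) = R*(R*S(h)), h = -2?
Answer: 37566905/23 ≈ 1.6333e+6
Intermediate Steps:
U(R) = -R²/2 (U(R) = (R*(R*(-1)))/2 = (R*(-R))/2 = (-R²)/2 = -R²/2)
(-4143 - 23)*(w(-3, 46) + U(28)) = (-4143 - 23)*(-3/46 - ½*28²) = -4166*(-3*1/46 - ½*784) = -4166*(-3/46 - 392) = -4166*(-18035/46) = 37566905/23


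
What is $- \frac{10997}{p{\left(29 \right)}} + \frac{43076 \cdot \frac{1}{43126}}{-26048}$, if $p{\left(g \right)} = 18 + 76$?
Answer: $- \frac{140380006125}{1199937824} \approx -116.99$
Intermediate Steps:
$p{\left(g \right)} = 94$
$- \frac{10997}{p{\left(29 \right)}} + \frac{43076 \cdot \frac{1}{43126}}{-26048} = - \frac{10997}{94} + \frac{43076 \cdot \frac{1}{43126}}{-26048} = \left(-10997\right) \frac{1}{94} + 43076 \cdot \frac{1}{43126} \left(- \frac{1}{26048}\right) = - \frac{10997}{94} + \frac{21538}{21563} \left(- \frac{1}{26048}\right) = - \frac{10997}{94} - \frac{979}{25530592} = - \frac{140380006125}{1199937824}$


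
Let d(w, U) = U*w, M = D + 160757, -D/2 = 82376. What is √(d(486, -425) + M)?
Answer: I*√210545 ≈ 458.85*I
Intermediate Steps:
D = -164752 (D = -2*82376 = -164752)
M = -3995 (M = -164752 + 160757 = -3995)
√(d(486, -425) + M) = √(-425*486 - 3995) = √(-206550 - 3995) = √(-210545) = I*√210545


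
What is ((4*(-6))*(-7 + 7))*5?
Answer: 0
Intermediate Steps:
((4*(-6))*(-7 + 7))*5 = -24*0*5 = 0*5 = 0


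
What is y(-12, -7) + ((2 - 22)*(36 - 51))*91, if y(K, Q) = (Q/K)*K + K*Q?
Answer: 27377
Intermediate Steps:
y(K, Q) = Q + K*Q
y(-12, -7) + ((2 - 22)*(36 - 51))*91 = -7*(1 - 12) + ((2 - 22)*(36 - 51))*91 = -7*(-11) - 20*(-15)*91 = 77 + 300*91 = 77 + 27300 = 27377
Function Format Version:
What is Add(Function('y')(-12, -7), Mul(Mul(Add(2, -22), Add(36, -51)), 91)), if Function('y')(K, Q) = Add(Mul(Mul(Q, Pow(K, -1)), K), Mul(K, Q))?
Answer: 27377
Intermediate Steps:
Function('y')(K, Q) = Add(Q, Mul(K, Q))
Add(Function('y')(-12, -7), Mul(Mul(Add(2, -22), Add(36, -51)), 91)) = Add(Mul(-7, Add(1, -12)), Mul(Mul(Add(2, -22), Add(36, -51)), 91)) = Add(Mul(-7, -11), Mul(Mul(-20, -15), 91)) = Add(77, Mul(300, 91)) = Add(77, 27300) = 27377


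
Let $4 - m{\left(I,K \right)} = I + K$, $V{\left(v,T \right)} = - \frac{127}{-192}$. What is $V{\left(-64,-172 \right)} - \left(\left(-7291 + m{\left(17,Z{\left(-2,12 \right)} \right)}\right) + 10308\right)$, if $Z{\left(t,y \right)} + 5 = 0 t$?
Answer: $- \frac{577601}{192} \approx -3008.3$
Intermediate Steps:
$V{\left(v,T \right)} = \frac{127}{192}$ ($V{\left(v,T \right)} = \left(-127\right) \left(- \frac{1}{192}\right) = \frac{127}{192}$)
$Z{\left(t,y \right)} = -5$ ($Z{\left(t,y \right)} = -5 + 0 t = -5 + 0 = -5$)
$m{\left(I,K \right)} = 4 - I - K$ ($m{\left(I,K \right)} = 4 - \left(I + K\right) = 4 - I - K$)
$V{\left(-64,-172 \right)} - \left(\left(-7291 + m{\left(17,Z{\left(-2,12 \right)} \right)}\right) + 10308\right) = \frac{127}{192} - \left(\left(-7291 - 8\right) + 10308\right) = \frac{127}{192} - \left(-7299 + 10308\right) = \frac{127}{192} - 3009 = - \frac{577601}{192}$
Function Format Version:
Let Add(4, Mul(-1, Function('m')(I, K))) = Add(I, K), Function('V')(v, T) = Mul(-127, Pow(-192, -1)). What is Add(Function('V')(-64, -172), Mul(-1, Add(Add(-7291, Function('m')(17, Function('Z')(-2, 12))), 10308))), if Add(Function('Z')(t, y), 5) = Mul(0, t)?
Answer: Rational(-577601, 192) ≈ -3008.3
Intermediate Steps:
Function('V')(v, T) = Rational(127, 192) (Function('V')(v, T) = Mul(-127, Rational(-1, 192)) = Rational(127, 192))
Function('Z')(t, y) = -5 (Function('Z')(t, y) = Add(-5, Mul(0, t)) = Add(-5, 0) = -5)
Function('m')(I, K) = Add(4, Mul(-1, I), Mul(-1, K)) (Function('m')(I, K) = Add(4, Mul(-1, Add(I, K))) = Add(4, Add(Mul(-1, I), Mul(-1, K))) = Add(4, Mul(-1, I), Mul(-1, K)))
Add(Function('V')(-64, -172), Mul(-1, Add(Add(-7291, Function('m')(17, Function('Z')(-2, 12))), 10308))) = Add(Rational(127, 192), Mul(-1, Add(Add(-7291, Add(4, Mul(-1, 17), Mul(-1, -5))), 10308))) = Add(Rational(127, 192), Mul(-1, Add(Add(-7291, Add(4, -17, 5)), 10308))) = Add(Rational(127, 192), Mul(-1, Add(Add(-7291, -8), 10308))) = Add(Rational(127, 192), Mul(-1, Add(-7299, 10308))) = Add(Rational(127, 192), Mul(-1, 3009)) = Add(Rational(127, 192), -3009) = Rational(-577601, 192)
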